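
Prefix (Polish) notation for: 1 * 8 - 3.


left-to-right (same/higher precedence on left): tree is (- (* 1 8) 3)
Prefix: - * 1 8 3


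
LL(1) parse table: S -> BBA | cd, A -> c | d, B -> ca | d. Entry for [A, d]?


For [A, d]: 'd' ∈ FIRST(d)
Entry: A -> d


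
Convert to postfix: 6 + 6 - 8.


Left to right (same or higher precedence on left)
Postfix: 6 6 + 8 -


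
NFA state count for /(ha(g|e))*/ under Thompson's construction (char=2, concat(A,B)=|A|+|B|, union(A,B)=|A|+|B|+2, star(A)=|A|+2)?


Syntax tree has 4 char leaf(s), 1 union(s), 1 star(s)
chars contribute 4×2 = 8; each union adds +2; each star adds +2
Total: 8 + 2 + 2 = 12 states


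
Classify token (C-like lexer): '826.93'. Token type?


Pattern: digits with a decimal point
Type: FLOAT_LITERAL


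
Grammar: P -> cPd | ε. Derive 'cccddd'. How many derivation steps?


Derivation: P => cPd => ccPdd => cccPddd => cccddd
Steps: 4


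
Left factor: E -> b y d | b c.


Common prefix: 'b'
Factored: E -> b E', E' -> y d | c


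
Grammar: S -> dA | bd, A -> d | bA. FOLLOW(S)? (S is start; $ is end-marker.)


$ ∈ FOLLOW(S). For each A -> αBβ: add FIRST(β)\{ε} to FOLLOW(B); if β nullable, add FOLLOW(A).
FOLLOW(S) = {$}


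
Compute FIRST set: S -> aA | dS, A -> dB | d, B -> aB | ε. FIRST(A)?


Per alternative of A: FIRST(dB) = {d}; FIRST(d) = {d}
FIRST(A) = {d}


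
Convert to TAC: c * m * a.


Break into single-operator statements:
t1 = c * m
t2 = t1 * a


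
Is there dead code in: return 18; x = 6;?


statement follows a return and is unreachable
Dead: 'x = 6'


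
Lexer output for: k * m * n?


Scan left to right, longest-match per lexeme
Tokens: ID(k), OP(*), ID(m), OP(*), ID(n)


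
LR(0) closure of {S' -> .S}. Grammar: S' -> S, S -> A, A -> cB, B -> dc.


Start: S' -> .S
For each item with dot before a nonterminal B, add B -> .γ for every B-production
Closure: [S' -> .S, S -> .A, A -> .cB]


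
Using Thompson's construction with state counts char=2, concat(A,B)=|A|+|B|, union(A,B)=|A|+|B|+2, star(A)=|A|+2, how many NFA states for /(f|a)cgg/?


Syntax tree has 5 char leaf(s), 1 union(s), 0 star(s)
chars contribute 5×2 = 10; each union adds +2; each star adds +2
Total: 10 + 2 + 0 = 12 states


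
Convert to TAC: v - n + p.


Break into single-operator statements:
t1 = v - n
t2 = t1 + p


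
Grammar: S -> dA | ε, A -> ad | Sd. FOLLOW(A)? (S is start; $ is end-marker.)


$ ∈ FOLLOW(S). For each A -> αBβ: add FIRST(β)\{ε} to FOLLOW(B); if β nullable, add FOLLOW(A).
FOLLOW(A) = {$, d}


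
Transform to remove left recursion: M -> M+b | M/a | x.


Left-recursive alternatives: M+b, M/a; non-recursive: x
Introduce M': M -> xM', M' -> +bM' | /aM' | ε


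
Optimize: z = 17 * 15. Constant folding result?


17 * 15 = 255 at compile time
Optimized: z = 255


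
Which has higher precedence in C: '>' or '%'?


'%' is multiplicative (level 10); '>' is relational (level 7)
Higher level binds tighter
'%' has higher precedence than '>'


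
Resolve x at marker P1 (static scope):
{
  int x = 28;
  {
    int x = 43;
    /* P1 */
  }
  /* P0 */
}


x declared in the same block as P1
x = 43


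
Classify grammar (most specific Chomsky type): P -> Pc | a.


Left-linear: every RHS is a terminal or one nonterminal followed by a terminal
Classification: Type 3 (Regular)


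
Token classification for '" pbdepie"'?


Pattern: double-quoted sequence
Type: STRING_LITERAL


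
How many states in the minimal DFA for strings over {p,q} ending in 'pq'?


Track the longest suffix of input matching a prefix of 'pq': 3 classes (prefixes of length 0..2)
Minimal DFA: 3 states


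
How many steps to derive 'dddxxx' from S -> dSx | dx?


Derivation: S => dSx => ddSxx => dddxxx
Steps: 3


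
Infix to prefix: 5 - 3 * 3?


'*' binds tighter: tree is (- 5 (* 3 3))
Prefix: - 5 * 3 3


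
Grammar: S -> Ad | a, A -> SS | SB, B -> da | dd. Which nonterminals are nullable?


A nonterminal is nullable iff some alternative derives ε (directly, or every symbol in it is nullable)
Nullable: {}


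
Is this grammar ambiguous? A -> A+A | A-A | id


'id+id-id' has two parse trees (no precedence encoded between + and -)
Ambiguous


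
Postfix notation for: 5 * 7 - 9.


Left to right (same or higher precedence on left)
Postfix: 5 7 * 9 -


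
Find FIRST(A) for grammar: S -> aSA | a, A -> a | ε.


Per alternative of A: FIRST(a) = {a}; FIRST(ε) = {ε}
FIRST(A) = {a, ε}


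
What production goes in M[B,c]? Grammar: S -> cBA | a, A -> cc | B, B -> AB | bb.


For [B, c]: 'c' ∈ FIRST(AB)
Entry: B -> AB


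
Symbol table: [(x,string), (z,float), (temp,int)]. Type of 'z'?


Lookup 'z' → type float


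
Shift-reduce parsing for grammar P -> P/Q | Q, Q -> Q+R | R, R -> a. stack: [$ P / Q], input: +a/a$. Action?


'+' can extend Q; shift to build Q -> Q+R
Action: shift


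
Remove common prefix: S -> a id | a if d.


Common prefix: 'a'
Factored: S -> a S', S' -> id | if d


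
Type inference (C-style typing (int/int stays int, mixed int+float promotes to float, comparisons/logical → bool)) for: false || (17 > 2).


Operand types: bool || bool
Rule: logical operators take bool operands and yield bool
Result type: bool


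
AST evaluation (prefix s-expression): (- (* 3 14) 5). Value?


Evaluate inner: (* 3 14) = 42
Evaluate root: (- 42 5) = 37
Result: 37


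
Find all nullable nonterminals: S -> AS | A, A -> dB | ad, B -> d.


A nonterminal is nullable iff some alternative derives ε (directly, or every symbol in it is nullable)
Nullable: {}


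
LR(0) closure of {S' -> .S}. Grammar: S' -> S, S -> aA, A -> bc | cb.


Start: S' -> .S
For each item with dot before a nonterminal B, add B -> .γ for every B-production
Closure: [S' -> .S, S -> .aA]


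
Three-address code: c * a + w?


Break into single-operator statements:
t1 = c * a
t2 = t1 + w


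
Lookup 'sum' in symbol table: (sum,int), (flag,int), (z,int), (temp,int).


Lookup 'sum' → type int


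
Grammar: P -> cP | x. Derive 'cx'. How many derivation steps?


Derivation: P => cP => cx
Steps: 2


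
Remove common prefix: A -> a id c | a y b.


Common prefix: 'a'
Factored: A -> a A', A' -> id c | y b


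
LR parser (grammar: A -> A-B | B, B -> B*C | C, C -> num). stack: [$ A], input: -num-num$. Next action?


shift '-' to continue A -> A-B
Action: shift


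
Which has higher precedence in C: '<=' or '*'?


'*' is multiplicative (level 10); '<=' is relational (level 7)
Higher level binds tighter
'*' has higher precedence than '<='


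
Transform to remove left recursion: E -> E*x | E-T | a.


Left-recursive alternatives: E*x, E-T; non-recursive: a
Introduce E': E -> aE', E' -> *xE' | -TE' | ε


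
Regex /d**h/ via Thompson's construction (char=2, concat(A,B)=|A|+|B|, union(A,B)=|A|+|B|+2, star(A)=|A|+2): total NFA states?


Syntax tree has 2 char leaf(s), 0 union(s), 2 star(s)
chars contribute 2×2 = 4; each union adds +2; each star adds +2
Total: 4 + 0 + 4 = 8 states


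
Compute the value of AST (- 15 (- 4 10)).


Evaluate inner: (- 4 10) = -6
Evaluate root: (- 15 -6) = 21
Result: 21


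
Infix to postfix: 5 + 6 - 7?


Left to right (same or higher precedence on left)
Postfix: 5 6 + 7 -


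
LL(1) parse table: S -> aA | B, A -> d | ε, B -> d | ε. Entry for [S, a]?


For [S, a]: 'a' ∈ FIRST(aA)
Entry: S -> aA


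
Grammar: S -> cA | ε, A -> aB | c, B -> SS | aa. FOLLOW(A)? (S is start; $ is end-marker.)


$ ∈ FOLLOW(S). For each A -> αBβ: add FIRST(β)\{ε} to FOLLOW(B); if β nullable, add FOLLOW(A).
FOLLOW(A) = {$, c}


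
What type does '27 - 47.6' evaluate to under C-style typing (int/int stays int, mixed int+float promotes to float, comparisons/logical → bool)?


Operand types: int - float
Rule: mixed int/float promotes to float; int/int stays int
Result type: float


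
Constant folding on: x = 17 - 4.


17 - 4 = 13 at compile time
Optimized: x = 13


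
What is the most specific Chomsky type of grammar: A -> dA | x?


Right-linear: every RHS is a terminal or a terminal followed by one nonterminal
Classification: Type 3 (Regular)


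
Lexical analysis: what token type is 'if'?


Pattern: reserved word
Type: KEYWORD


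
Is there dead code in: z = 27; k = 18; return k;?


z is assigned but never read
Dead: 'z = 27'


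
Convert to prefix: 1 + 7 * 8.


'*' binds tighter: tree is (+ 1 (* 7 8))
Prefix: + 1 * 7 8


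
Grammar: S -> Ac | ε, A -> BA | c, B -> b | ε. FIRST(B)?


Per alternative of B: FIRST(b) = {b}; FIRST(ε) = {ε}
FIRST(B) = {b, ε}


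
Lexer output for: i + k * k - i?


Scan left to right, longest-match per lexeme
Tokens: ID(i), OP(+), ID(k), OP(*), ID(k), OP(-), ID(i)


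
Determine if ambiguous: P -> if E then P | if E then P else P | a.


dangling else: 'if E then if E then a else a' parses two ways
Ambiguous


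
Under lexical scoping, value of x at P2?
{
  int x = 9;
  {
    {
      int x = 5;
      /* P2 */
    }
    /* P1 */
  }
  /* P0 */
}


x declared in the same block as P2
x = 5


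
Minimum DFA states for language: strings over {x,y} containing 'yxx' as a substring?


KMP-style automaton: 3 progress states + 1 absorbing accept = 4
Minimal DFA: 4 states


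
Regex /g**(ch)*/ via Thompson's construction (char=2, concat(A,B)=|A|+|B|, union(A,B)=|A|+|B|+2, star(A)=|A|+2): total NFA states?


Syntax tree has 3 char leaf(s), 0 union(s), 3 star(s)
chars contribute 3×2 = 6; each union adds +2; each star adds +2
Total: 6 + 0 + 6 = 12 states


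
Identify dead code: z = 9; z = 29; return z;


first assignment to z is overwritten before any read
Dead: 'z = 9'


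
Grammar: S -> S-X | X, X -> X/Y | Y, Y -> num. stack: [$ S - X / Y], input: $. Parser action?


handle 'X/Y' on top
Action: reduce (X -> X/Y)


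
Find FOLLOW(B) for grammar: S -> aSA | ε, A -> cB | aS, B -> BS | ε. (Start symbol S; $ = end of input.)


$ ∈ FOLLOW(S). For each A -> αBβ: add FIRST(β)\{ε} to FOLLOW(B); if β nullable, add FOLLOW(A).
FOLLOW(B) = {$, a, c}


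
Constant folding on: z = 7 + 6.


7 + 6 = 13 at compile time
Optimized: z = 13


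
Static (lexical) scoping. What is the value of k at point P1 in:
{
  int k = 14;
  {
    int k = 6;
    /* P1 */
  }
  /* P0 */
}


k declared in the same block as P1
k = 6


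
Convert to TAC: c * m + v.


Break into single-operator statements:
t1 = c * m
t2 = t1 + v


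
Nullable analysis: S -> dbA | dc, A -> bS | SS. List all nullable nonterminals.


A nonterminal is nullable iff some alternative derives ε (directly, or every symbol in it is nullable)
Nullable: {}


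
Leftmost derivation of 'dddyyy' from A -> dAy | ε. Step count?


Derivation: A => dAy => ddAyy => dddAyyy => dddyyy
Steps: 4


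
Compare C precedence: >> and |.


'>>' is shift (level 8); '|' is bitwise OR (level 3)
Higher level binds tighter
'>>' has higher precedence than '|'


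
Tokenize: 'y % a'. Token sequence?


Scan left to right, longest-match per lexeme
Tokens: ID(y), OP(%), ID(a)


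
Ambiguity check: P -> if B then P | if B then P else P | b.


dangling else: 'if B then if B then b else b' parses two ways
Ambiguous


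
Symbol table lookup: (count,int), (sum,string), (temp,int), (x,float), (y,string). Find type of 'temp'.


Lookup 'temp' → type int


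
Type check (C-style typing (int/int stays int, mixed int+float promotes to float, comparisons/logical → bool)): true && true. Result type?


Operand types: bool && bool
Rule: logical operators take bool operands and yield bool
Result type: bool


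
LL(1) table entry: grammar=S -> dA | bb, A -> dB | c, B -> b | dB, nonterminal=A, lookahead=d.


For [A, d]: 'd' ∈ FIRST(dB)
Entry: A -> dB


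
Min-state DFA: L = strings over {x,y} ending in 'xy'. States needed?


Track the longest suffix of input matching a prefix of 'xy': 3 classes (prefixes of length 0..2)
Minimal DFA: 3 states


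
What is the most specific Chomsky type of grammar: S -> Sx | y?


Left-linear: every RHS is a terminal or one nonterminal followed by a terminal
Classification: Type 3 (Regular)


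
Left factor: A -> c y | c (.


Common prefix: 'c'
Factored: A -> c A', A' -> y | (


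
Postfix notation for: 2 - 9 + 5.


Left to right (same or higher precedence on left)
Postfix: 2 9 - 5 +


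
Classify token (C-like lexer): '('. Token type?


Pattern: delimiter/punctuation
Type: PUNCTUATION


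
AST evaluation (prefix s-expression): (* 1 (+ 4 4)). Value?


Evaluate inner: (+ 4 4) = 8
Evaluate root: (* 1 8) = 8
Result: 8


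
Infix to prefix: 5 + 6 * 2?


'*' binds tighter: tree is (+ 5 (* 6 2))
Prefix: + 5 * 6 2


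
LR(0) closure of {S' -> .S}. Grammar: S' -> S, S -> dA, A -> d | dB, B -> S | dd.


Start: S' -> .S
For each item with dot before a nonterminal B, add B -> .γ for every B-production
Closure: [S' -> .S, S -> .dA]


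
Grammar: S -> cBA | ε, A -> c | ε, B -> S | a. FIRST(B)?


Per alternative of B: FIRST(S) = {c, ε}; FIRST(a) = {a}
FIRST(B) = {a, c, ε}


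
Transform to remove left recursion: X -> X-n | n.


Left-recursive alternatives: X-n; non-recursive: n
Introduce X': X -> nX', X' -> -nX' | ε


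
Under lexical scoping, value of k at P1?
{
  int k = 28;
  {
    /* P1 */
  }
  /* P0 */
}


P1's block does not declare k; resolves to the enclosing declaration at depth 0
k = 28


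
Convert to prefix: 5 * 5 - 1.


left-to-right (same/higher precedence on left): tree is (- (* 5 5) 1)
Prefix: - * 5 5 1


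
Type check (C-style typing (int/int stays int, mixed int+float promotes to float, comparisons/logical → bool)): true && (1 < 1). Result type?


Operand types: bool && bool
Rule: logical operators take bool operands and yield bool
Result type: bool


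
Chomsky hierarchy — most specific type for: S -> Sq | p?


Left-linear: every RHS is a terminal or one nonterminal followed by a terminal
Classification: Type 3 (Regular)


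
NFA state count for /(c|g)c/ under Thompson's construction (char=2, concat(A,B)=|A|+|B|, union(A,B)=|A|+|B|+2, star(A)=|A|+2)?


Syntax tree has 3 char leaf(s), 1 union(s), 0 star(s)
chars contribute 3×2 = 6; each union adds +2; each star adds +2
Total: 6 + 2 + 0 = 8 states


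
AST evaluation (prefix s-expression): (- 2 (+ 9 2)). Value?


Evaluate inner: (+ 9 2) = 11
Evaluate root: (- 2 11) = -9
Result: -9


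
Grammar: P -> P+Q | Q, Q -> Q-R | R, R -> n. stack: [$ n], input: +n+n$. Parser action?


'n' on top is the handle for R -> n
Action: reduce (R -> n)


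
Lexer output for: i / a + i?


Scan left to right, longest-match per lexeme
Tokens: ID(i), OP(/), ID(a), OP(+), ID(i)


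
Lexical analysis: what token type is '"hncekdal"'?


Pattern: double-quoted sequence
Type: STRING_LITERAL


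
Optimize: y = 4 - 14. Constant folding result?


4 - 14 = -10 at compile time
Optimized: y = -10


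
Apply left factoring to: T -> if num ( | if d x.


Common prefix: 'if'
Factored: T -> if T', T' -> num ( | d x


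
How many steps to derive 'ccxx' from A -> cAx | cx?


Derivation: A => cAx => ccxx
Steps: 2


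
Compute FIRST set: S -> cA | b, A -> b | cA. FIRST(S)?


Per alternative of S: FIRST(cA) = {c}; FIRST(b) = {b}
FIRST(S) = {b, c}


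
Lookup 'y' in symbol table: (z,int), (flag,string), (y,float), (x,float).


Lookup 'y' → type float


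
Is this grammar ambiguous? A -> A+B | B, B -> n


precedence layered via separate nonterminal B: deterministic
Unambiguous


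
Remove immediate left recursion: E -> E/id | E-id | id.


Left-recursive alternatives: E/id, E-id; non-recursive: id
Introduce E': E -> idE', E' -> /idE' | -idE' | ε


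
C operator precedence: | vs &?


'&' is bitwise AND (level 5); '|' is bitwise OR (level 3)
Higher level binds tighter
'&' has higher precedence than '|'


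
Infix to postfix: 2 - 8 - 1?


Left to right (same or higher precedence on left)
Postfix: 2 8 - 1 -


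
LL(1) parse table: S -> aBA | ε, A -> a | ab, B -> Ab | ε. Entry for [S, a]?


For [S, a]: 'a' ∈ FIRST(aBA)
Entry: S -> aBA


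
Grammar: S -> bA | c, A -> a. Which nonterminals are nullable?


A nonterminal is nullable iff some alternative derives ε (directly, or every symbol in it is nullable)
Nullable: {}


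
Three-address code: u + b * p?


Break into single-operator statements:
t1 = b * p
t2 = u + t1


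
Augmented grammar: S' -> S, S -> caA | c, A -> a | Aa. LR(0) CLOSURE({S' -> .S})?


Start: S' -> .S
For each item with dot before a nonterminal B, add B -> .γ for every B-production
Closure: [S' -> .S, S -> .caA, S -> .c]


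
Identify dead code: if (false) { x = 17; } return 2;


condition is constant false, so the whole block is unreachable
Dead: 'if (false) { x = 17; }'


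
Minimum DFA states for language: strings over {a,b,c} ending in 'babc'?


Track the longest suffix of input matching a prefix of 'babc': 5 classes (prefixes of length 0..4)
Minimal DFA: 5 states


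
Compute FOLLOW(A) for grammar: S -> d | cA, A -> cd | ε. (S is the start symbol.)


$ ∈ FOLLOW(S). For each A -> αBβ: add FIRST(β)\{ε} to FOLLOW(B); if β nullable, add FOLLOW(A).
FOLLOW(A) = {$}


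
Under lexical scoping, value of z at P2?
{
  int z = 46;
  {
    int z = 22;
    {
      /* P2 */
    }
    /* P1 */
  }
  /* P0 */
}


P2's block does not declare z; resolves to the enclosing declaration at depth 1
z = 22


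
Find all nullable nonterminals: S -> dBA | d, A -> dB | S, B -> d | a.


A nonterminal is nullable iff some alternative derives ε (directly, or every symbol in it is nullable)
Nullable: {}


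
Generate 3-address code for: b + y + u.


Break into single-operator statements:
t1 = b + y
t2 = t1 + u


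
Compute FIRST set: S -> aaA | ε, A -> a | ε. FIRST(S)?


Per alternative of S: FIRST(aaA) = {a}; FIRST(ε) = {ε}
FIRST(S) = {a, ε}


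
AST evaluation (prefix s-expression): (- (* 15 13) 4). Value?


Evaluate inner: (* 15 13) = 195
Evaluate root: (- 195 4) = 191
Result: 191


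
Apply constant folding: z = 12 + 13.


12 + 13 = 25 at compile time
Optimized: z = 25


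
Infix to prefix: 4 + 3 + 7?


left-to-right (same/higher precedence on left): tree is (+ (+ 4 3) 7)
Prefix: + + 4 3 7


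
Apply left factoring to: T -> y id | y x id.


Common prefix: 'y'
Factored: T -> y T', T' -> id | x id


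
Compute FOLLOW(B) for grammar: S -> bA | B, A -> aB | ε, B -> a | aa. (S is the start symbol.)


$ ∈ FOLLOW(S). For each A -> αBβ: add FIRST(β)\{ε} to FOLLOW(B); if β nullable, add FOLLOW(A).
FOLLOW(B) = {$}


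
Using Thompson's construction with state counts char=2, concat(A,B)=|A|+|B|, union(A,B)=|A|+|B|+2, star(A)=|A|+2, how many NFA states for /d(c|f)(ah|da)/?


Syntax tree has 7 char leaf(s), 2 union(s), 0 star(s)
chars contribute 7×2 = 14; each union adds +2; each star adds +2
Total: 14 + 4 + 0 = 18 states


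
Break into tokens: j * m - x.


Scan left to right, longest-match per lexeme
Tokens: ID(j), OP(*), ID(m), OP(-), ID(x)


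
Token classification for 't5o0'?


Pattern: letter/underscore followed by alphanumerics, not a keyword
Type: IDENTIFIER


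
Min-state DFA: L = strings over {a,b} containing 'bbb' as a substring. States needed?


KMP-style automaton: 3 progress states + 1 absorbing accept = 4
Minimal DFA: 4 states


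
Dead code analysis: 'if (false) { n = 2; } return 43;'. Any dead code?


condition is constant false, so the whole block is unreachable
Dead: 'if (false) { n = 2; }'


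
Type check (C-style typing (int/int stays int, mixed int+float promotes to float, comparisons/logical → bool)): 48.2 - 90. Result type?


Operand types: float - int
Rule: mixed int/float promotes to float; int/int stays int
Result type: float


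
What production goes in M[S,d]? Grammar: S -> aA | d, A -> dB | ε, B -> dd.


For [S, d]: 'd' ∈ FIRST(d)
Entry: S -> d


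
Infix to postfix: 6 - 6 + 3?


Left to right (same or higher precedence on left)
Postfix: 6 6 - 3 +


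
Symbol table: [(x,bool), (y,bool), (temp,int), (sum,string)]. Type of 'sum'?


Lookup 'sum' → type string


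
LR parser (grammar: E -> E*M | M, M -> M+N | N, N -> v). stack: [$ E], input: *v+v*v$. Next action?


shift '*' to continue E -> E*M
Action: shift


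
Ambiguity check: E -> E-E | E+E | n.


'n-n+n' has two parse trees (no precedence encoded between - and +)
Ambiguous


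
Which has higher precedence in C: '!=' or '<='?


'<=' is relational (level 7); '!=' is equality (level 6)
Higher level binds tighter
'<=' has higher precedence than '!='


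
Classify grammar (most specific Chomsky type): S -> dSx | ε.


Single nonterminal LHS, but d^n x^n is not regular
Classification: Type 2 (Context-Free)


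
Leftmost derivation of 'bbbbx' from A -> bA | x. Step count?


Derivation: A => bA => bbA => bbbA => bbbbA => bbbbx
Steps: 5


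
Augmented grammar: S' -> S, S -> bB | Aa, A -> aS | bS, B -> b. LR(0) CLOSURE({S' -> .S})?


Start: S' -> .S
For each item with dot before a nonterminal B, add B -> .γ for every B-production
Closure: [S' -> .S, S -> .bB, S -> .Aa, A -> .aS, A -> .bS]


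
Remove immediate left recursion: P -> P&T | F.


Left-recursive alternatives: P&T; non-recursive: F
Introduce P': P -> FP', P' -> &TP' | ε


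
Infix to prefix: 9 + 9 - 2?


left-to-right (same/higher precedence on left): tree is (- (+ 9 9) 2)
Prefix: - + 9 9 2


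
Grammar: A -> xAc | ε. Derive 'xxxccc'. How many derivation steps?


Derivation: A => xAc => xxAcc => xxxAccc => xxxccc
Steps: 4


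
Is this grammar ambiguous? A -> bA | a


right-linear, alternatives start with distinct terminals 'b' vs 'a': unique leftmost derivation
Unambiguous


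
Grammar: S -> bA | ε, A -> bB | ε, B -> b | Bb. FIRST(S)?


Per alternative of S: FIRST(bA) = {b}; FIRST(ε) = {ε}
FIRST(S) = {b, ε}


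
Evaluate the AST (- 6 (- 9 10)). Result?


Evaluate inner: (- 9 10) = -1
Evaluate root: (- 6 -1) = 7
Result: 7


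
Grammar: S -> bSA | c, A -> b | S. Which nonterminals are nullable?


A nonterminal is nullable iff some alternative derives ε (directly, or every symbol in it is nullable)
Nullable: {}


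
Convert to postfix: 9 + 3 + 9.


Left to right (same or higher precedence on left)
Postfix: 9 3 + 9 +


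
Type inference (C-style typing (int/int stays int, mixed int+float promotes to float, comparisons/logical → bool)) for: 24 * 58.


Operand types: int * int
Rule: mixed int/float promotes to float; int/int stays int
Result type: int


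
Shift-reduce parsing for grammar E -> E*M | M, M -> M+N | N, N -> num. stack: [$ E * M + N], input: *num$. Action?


handle 'M+N' on top
Action: reduce (M -> M+N)


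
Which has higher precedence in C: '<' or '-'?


'-' is additive (level 9); '<' is relational (level 7)
Higher level binds tighter
'-' has higher precedence than '<'


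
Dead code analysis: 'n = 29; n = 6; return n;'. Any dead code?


first assignment to n is overwritten before any read
Dead: 'n = 29'


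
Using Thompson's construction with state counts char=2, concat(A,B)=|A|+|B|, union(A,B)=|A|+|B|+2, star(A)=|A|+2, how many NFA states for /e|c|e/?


Syntax tree has 3 char leaf(s), 2 union(s), 0 star(s)
chars contribute 3×2 = 6; each union adds +2; each star adds +2
Total: 6 + 4 + 0 = 10 states


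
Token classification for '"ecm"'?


Pattern: double-quoted sequence
Type: STRING_LITERAL


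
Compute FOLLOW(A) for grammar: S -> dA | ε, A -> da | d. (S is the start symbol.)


$ ∈ FOLLOW(S). For each A -> αBβ: add FIRST(β)\{ε} to FOLLOW(B); if β nullable, add FOLLOW(A).
FOLLOW(A) = {$}


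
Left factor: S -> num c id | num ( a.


Common prefix: 'num'
Factored: S -> num S', S' -> c id | ( a


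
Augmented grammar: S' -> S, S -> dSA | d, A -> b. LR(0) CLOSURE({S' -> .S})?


Start: S' -> .S
For each item with dot before a nonterminal B, add B -> .γ for every B-production
Closure: [S' -> .S, S -> .dSA, S -> .d]


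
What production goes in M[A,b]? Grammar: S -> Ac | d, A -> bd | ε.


For [A, b]: 'b' ∈ FIRST(bd)
Entry: A -> bd


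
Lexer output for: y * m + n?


Scan left to right, longest-match per lexeme
Tokens: ID(y), OP(*), ID(m), OP(+), ID(n)


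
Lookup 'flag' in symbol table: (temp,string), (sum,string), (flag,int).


Lookup 'flag' → type int


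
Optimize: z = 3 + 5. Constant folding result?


3 + 5 = 8 at compile time
Optimized: z = 8


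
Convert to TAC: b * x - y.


Break into single-operator statements:
t1 = b * x
t2 = t1 - y


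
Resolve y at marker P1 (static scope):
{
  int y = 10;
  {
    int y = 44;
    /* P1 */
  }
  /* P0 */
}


y declared in the same block as P1
y = 44


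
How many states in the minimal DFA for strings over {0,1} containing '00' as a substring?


KMP-style automaton: 2 progress states + 1 absorbing accept = 3
Minimal DFA: 3 states


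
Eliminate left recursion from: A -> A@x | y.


Left-recursive alternatives: A@x; non-recursive: y
Introduce A': A -> yA', A' -> @xA' | ε


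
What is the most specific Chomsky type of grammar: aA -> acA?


LHS has context (more than one symbol) and |LHS| ≤ |RHS|
Classification: Type 1 (Context-Sensitive)


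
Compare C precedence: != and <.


'<' is relational (level 7); '!=' is equality (level 6)
Higher level binds tighter
'<' has higher precedence than '!='


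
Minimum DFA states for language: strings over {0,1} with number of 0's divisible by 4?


Track (count of 0) mod 4: states 0..3, accept at 0
Minimal DFA: 4 states


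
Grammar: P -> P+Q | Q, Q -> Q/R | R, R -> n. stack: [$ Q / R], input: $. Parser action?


handle 'Q/R' on top
Action: reduce (Q -> Q/R)


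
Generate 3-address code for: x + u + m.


Break into single-operator statements:
t1 = x + u
t2 = t1 + m


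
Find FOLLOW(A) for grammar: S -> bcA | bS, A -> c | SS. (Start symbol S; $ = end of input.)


$ ∈ FOLLOW(S). For each A -> αBβ: add FIRST(β)\{ε} to FOLLOW(B); if β nullable, add FOLLOW(A).
FOLLOW(A) = {$, b}


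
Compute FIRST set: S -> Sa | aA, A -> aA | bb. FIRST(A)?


Per alternative of A: FIRST(aA) = {a}; FIRST(bb) = {b}
FIRST(A) = {a, b}


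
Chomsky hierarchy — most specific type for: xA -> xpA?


LHS has context (more than one symbol) and |LHS| ≤ |RHS|
Classification: Type 1 (Context-Sensitive)


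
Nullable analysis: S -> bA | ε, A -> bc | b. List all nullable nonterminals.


A nonterminal is nullable iff some alternative derives ε (directly, or every symbol in it is nullable)
Nullable: {S}


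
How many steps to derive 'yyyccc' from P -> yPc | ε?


Derivation: P => yPc => yyPcc => yyyPccc => yyyccc
Steps: 4


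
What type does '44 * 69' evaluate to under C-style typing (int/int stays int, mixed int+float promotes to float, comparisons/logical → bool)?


Operand types: int * int
Rule: mixed int/float promotes to float; int/int stays int
Result type: int


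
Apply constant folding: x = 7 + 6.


7 + 6 = 13 at compile time
Optimized: x = 13


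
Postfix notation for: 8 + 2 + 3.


Left to right (same or higher precedence on left)
Postfix: 8 2 + 3 +


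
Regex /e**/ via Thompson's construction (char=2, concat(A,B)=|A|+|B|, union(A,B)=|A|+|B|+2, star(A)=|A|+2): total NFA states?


Syntax tree has 1 char leaf(s), 0 union(s), 2 star(s)
chars contribute 1×2 = 2; each union adds +2; each star adds +2
Total: 2 + 0 + 4 = 6 states


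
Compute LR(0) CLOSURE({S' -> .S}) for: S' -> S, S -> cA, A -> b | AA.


Start: S' -> .S
For each item with dot before a nonterminal B, add B -> .γ for every B-production
Closure: [S' -> .S, S -> .cA]


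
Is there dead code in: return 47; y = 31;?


statement follows a return and is unreachable
Dead: 'y = 31'


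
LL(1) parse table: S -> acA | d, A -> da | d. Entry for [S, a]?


For [S, a]: 'a' ∈ FIRST(acA)
Entry: S -> acA


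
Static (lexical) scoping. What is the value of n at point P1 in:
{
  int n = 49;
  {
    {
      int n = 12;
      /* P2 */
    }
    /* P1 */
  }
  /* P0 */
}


P1's block does not declare n; resolves to the enclosing declaration at depth 0
n = 49


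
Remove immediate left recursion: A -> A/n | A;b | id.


Left-recursive alternatives: A/n, A;b; non-recursive: id
Introduce A': A -> idA', A' -> /nA' | ;bA' | ε


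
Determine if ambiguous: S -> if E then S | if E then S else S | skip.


dangling else: 'if E then if E then skip else skip' parses two ways
Ambiguous


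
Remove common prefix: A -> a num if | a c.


Common prefix: 'a'
Factored: A -> a A', A' -> num if | c


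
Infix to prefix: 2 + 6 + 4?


left-to-right (same/higher precedence on left): tree is (+ (+ 2 6) 4)
Prefix: + + 2 6 4


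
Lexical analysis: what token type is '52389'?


Pattern: digits only
Type: INTEGER_LITERAL


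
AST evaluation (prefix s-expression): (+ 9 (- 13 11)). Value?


Evaluate inner: (- 13 11) = 2
Evaluate root: (+ 9 2) = 11
Result: 11


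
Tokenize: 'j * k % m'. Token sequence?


Scan left to right, longest-match per lexeme
Tokens: ID(j), OP(*), ID(k), OP(%), ID(m)


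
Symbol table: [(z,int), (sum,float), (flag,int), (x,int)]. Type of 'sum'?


Lookup 'sum' → type float


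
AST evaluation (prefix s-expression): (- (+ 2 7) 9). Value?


Evaluate inner: (+ 2 7) = 9
Evaluate root: (- 9 9) = 0
Result: 0


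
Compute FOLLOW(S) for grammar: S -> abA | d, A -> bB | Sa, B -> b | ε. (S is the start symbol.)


$ ∈ FOLLOW(S). For each A -> αBβ: add FIRST(β)\{ε} to FOLLOW(B); if β nullable, add FOLLOW(A).
FOLLOW(S) = {$, a}


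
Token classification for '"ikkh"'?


Pattern: double-quoted sequence
Type: STRING_LITERAL


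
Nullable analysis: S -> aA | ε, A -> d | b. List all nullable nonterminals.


A nonterminal is nullable iff some alternative derives ε (directly, or every symbol in it is nullable)
Nullable: {S}


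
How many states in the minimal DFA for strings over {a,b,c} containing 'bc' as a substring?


KMP-style automaton: 2 progress states + 1 absorbing accept = 3
Minimal DFA: 3 states


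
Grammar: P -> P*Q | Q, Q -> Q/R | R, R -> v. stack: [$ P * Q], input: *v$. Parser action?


handle 'P*Q' on top; lookahead ∈ FOLLOW(P) = {*, $}
Action: reduce (P -> P*Q)


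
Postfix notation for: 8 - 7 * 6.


* has higher precedence, evaluate 7*6 first
Postfix: 8 7 6 * -


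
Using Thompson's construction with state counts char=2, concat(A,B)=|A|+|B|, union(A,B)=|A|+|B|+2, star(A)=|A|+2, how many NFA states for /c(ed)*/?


Syntax tree has 3 char leaf(s), 0 union(s), 1 star(s)
chars contribute 3×2 = 6; each union adds +2; each star adds +2
Total: 6 + 0 + 2 = 8 states


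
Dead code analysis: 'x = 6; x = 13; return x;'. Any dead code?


first assignment to x is overwritten before any read
Dead: 'x = 6'


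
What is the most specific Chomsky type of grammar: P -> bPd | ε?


Single nonterminal LHS, but b^n d^n is not regular
Classification: Type 2 (Context-Free)


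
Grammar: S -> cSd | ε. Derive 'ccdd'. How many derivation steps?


Derivation: S => cSd => ccSdd => ccdd
Steps: 3


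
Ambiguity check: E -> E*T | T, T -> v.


precedence layered via separate nonterminal T: deterministic
Unambiguous


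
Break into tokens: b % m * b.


Scan left to right, longest-match per lexeme
Tokens: ID(b), OP(%), ID(m), OP(*), ID(b)


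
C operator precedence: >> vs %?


'%' is multiplicative (level 10); '>>' is shift (level 8)
Higher level binds tighter
'%' has higher precedence than '>>'


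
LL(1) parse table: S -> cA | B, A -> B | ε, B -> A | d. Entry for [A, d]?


For [A, d]: 'd' ∈ FIRST(B)
Entry: A -> B


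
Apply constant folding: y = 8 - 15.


8 - 15 = -7 at compile time
Optimized: y = -7


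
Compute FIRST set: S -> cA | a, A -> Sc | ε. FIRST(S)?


Per alternative of S: FIRST(cA) = {c}; FIRST(a) = {a}
FIRST(S) = {a, c}


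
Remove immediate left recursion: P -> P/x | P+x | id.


Left-recursive alternatives: P/x, P+x; non-recursive: id
Introduce P': P -> idP', P' -> /xP' | +xP' | ε


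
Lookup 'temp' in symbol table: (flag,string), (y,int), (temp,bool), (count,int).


Lookup 'temp' → type bool


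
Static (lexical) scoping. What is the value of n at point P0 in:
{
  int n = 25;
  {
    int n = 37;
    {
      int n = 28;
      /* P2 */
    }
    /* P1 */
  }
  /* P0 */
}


n declared in the same block as P0
n = 25


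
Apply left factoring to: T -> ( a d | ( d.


Common prefix: '('
Factored: T -> ( T', T' -> a d | d


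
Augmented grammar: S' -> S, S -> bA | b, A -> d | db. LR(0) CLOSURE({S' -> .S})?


Start: S' -> .S
For each item with dot before a nonterminal B, add B -> .γ for every B-production
Closure: [S' -> .S, S -> .bA, S -> .b]


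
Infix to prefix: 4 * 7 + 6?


left-to-right (same/higher precedence on left): tree is (+ (* 4 7) 6)
Prefix: + * 4 7 6


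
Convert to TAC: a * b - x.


Break into single-operator statements:
t1 = a * b
t2 = t1 - x


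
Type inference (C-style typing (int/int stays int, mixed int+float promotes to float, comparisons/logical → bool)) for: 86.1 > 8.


Operand types: float > int
Rule: comparison yields bool
Result type: bool


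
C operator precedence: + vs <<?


'+' is additive (level 9); '<<' is shift (level 8)
Higher level binds tighter
'+' has higher precedence than '<<'


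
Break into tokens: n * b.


Scan left to right, longest-match per lexeme
Tokens: ID(n), OP(*), ID(b)


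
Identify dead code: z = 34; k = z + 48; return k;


z is read by k's definition; k is returned
No dead code


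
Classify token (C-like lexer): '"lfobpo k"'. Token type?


Pattern: double-quoted sequence
Type: STRING_LITERAL


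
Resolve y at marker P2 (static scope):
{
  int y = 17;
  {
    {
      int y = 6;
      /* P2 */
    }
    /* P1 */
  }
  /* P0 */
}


y declared in the same block as P2
y = 6


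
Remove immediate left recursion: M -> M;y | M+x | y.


Left-recursive alternatives: M;y, M+x; non-recursive: y
Introduce M': M -> yM', M' -> ;yM' | +xM' | ε


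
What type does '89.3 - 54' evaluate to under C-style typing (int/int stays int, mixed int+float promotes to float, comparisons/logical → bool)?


Operand types: float - int
Rule: mixed int/float promotes to float; int/int stays int
Result type: float


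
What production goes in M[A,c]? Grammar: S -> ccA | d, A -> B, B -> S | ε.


For [A, c]: 'c' ∈ FIRST(B)
Entry: A -> B


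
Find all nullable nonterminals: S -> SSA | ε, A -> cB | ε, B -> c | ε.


A nonterminal is nullable iff some alternative derives ε (directly, or every symbol in it is nullable)
Nullable: {A, B, S}


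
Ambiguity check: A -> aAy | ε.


balanced a^n…y^n: each string has a unique parse
Unambiguous


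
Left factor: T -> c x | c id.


Common prefix: 'c'
Factored: T -> c T', T' -> x | id


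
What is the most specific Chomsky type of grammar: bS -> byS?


LHS has context (more than one symbol) and |LHS| ≤ |RHS|
Classification: Type 1 (Context-Sensitive)


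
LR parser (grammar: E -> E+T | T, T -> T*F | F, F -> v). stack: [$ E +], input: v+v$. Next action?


no handle ('E+' is not any RHS); shift 'v'
Action: shift


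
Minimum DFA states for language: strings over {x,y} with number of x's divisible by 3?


Track (count of x) mod 3: states 0..2, accept at 0
Minimal DFA: 3 states


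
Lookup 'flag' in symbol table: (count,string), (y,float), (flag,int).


Lookup 'flag' → type int


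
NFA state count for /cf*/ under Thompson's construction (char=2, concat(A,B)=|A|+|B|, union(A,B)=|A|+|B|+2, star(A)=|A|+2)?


Syntax tree has 2 char leaf(s), 0 union(s), 1 star(s)
chars contribute 2×2 = 4; each union adds +2; each star adds +2
Total: 4 + 0 + 2 = 6 states


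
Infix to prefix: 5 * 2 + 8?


left-to-right (same/higher precedence on left): tree is (+ (* 5 2) 8)
Prefix: + * 5 2 8


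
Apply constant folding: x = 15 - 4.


15 - 4 = 11 at compile time
Optimized: x = 11


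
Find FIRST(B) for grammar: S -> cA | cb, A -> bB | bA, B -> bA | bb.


Per alternative of B: FIRST(bA) = {b}; FIRST(bb) = {b}
FIRST(B) = {b}


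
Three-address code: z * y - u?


Break into single-operator statements:
t1 = z * y
t2 = t1 - u


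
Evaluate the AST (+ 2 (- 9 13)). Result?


Evaluate inner: (- 9 13) = -4
Evaluate root: (+ 2 -4) = -2
Result: -2


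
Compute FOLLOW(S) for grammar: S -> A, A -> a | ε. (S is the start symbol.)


$ ∈ FOLLOW(S). For each A -> αBβ: add FIRST(β)\{ε} to FOLLOW(B); if β nullable, add FOLLOW(A).
FOLLOW(S) = {$}


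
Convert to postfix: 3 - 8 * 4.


* has higher precedence, evaluate 8*4 first
Postfix: 3 8 4 * -


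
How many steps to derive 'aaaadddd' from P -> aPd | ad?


Derivation: P => aPd => aaPdd => aaaPddd => aaaadddd
Steps: 4


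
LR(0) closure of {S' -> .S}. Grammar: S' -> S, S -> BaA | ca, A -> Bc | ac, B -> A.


Start: S' -> .S
For each item with dot before a nonterminal B, add B -> .γ for every B-production
Closure: [S' -> .S, S -> .BaA, S -> .ca, B -> .A, A -> .Bc, A -> .ac]


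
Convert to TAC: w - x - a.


Break into single-operator statements:
t1 = w - x
t2 = t1 - a


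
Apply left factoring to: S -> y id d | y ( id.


Common prefix: 'y'
Factored: S -> y S', S' -> id d | ( id


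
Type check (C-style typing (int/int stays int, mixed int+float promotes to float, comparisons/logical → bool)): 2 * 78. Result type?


Operand types: int * int
Rule: mixed int/float promotes to float; int/int stays int
Result type: int


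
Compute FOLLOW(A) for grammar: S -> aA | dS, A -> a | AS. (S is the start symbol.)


$ ∈ FOLLOW(S). For each A -> αBβ: add FIRST(β)\{ε} to FOLLOW(B); if β nullable, add FOLLOW(A).
FOLLOW(A) = {$, a, d}


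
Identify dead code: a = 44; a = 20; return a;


first assignment to a is overwritten before any read
Dead: 'a = 44'


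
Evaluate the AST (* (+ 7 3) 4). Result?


Evaluate inner: (+ 7 3) = 10
Evaluate root: (* 10 4) = 40
Result: 40


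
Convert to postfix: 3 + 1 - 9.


Left to right (same or higher precedence on left)
Postfix: 3 1 + 9 -


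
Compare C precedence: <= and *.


'*' is multiplicative (level 10); '<=' is relational (level 7)
Higher level binds tighter
'*' has higher precedence than '<='


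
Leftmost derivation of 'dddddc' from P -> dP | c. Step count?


Derivation: P => dP => ddP => dddP => ddddP => dddddP => dddddc
Steps: 6


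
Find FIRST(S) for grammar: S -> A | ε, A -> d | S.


Per alternative of S: FIRST(A) = {d, ε}; FIRST(ε) = {ε}
FIRST(S) = {d, ε}


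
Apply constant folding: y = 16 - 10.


16 - 10 = 6 at compile time
Optimized: y = 6


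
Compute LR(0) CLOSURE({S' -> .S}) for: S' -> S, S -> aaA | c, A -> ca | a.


Start: S' -> .S
For each item with dot before a nonterminal B, add B -> .γ for every B-production
Closure: [S' -> .S, S -> .aaA, S -> .c]
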